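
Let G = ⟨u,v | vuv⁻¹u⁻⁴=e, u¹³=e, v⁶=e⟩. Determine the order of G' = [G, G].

G' = [G, G] is generated by all commutators. The generator-pair commutators are: [u, v] = u¹⁰.
The subgroup they normally generate is {e, u, u², u³, u⁴, u⁵, u⁶, u⁷, u⁸, u⁹, u¹⁰, u¹¹, u¹²}, of order 13.
Check: |G/G'| = 78/13 = 6 is the order of the abelianisation.

Answer: 13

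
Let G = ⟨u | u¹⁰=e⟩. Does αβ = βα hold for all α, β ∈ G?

G has a single generator, so G is cyclic and hence abelian.

Answer: Yes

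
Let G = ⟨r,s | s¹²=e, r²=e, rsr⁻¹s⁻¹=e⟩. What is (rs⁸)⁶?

Compute successive powers of (rs⁸), reducing at each step:
  (rs⁸)²: (rs⁸) · r = s⁸;   (s⁸) · s⁸ = s⁴
  (rs⁸)³: (s⁴) · r = rs⁴;   (rs⁴) · s⁸ = r
  (rs⁸)⁴: r · r = e;   e · s⁸ = s⁸
  (rs⁸)⁵: (s⁸) · r = rs⁸;   (rs⁸) · s⁸ = rs⁴
  (rs⁸)⁶: (rs⁴) · r = s⁴;   (s⁴) · s⁸ = e

Answer: e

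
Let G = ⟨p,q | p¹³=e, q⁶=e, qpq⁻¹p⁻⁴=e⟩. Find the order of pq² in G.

Compute successive powers until reaching e:
  (pq²)¹ = pq², (pq²)² = p⁴q⁴, (pq²)³ = e.
The smallest positive k with (pq²)ᵏ = e is 3.

Answer: 3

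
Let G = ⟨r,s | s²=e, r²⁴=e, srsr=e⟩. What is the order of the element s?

Compute successive powers until reaching e:
  s¹ = s, s² = e.
The smallest positive k with sᵏ = e is 2.

Answer: 2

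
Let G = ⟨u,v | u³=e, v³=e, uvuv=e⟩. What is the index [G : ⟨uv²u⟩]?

First find ord(uv²u) by computing successive powers:
  (uv²u)¹ = uv²u, (uv²u)² = e.
So |⟨uv²u⟩| = ord(uv²u) = 2. With |G| = 12, by Lagrange [G : ⟨uv²u⟩] = 12/2 = 6.

Answer: 6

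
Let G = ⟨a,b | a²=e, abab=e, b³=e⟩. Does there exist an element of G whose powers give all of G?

Every cyclic group is abelian. But a·b = ab while b·a = ab², so a·b ≠ b·a and G is not abelian. Hence G is not cyclic.

Answer: No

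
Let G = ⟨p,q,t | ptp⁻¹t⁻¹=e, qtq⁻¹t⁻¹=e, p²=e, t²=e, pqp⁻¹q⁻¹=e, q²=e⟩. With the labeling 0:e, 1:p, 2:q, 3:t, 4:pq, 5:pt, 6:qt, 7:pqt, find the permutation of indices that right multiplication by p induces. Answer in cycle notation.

(0 1)(2 4)(3 5)(6 7)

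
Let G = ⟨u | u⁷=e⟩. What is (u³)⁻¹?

The order of (u³) is 7 (smallest k with (u³)ᵏ = e), so (u³)⁻¹ = (u³)⁶ = u⁴.
Check: (u³) · (u⁴) → (u³) · u⁴ = e, giving e as required.

Answer: u⁴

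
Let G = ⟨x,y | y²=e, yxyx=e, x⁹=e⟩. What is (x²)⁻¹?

The order of (x²) is 9 (smallest k with (x²)ᵏ = e), so (x²)⁻¹ = (x²)⁸ = x⁷.
Check: (x²) · (x⁷) → (x²) · x⁷ = e, giving e as required.

Answer: x⁷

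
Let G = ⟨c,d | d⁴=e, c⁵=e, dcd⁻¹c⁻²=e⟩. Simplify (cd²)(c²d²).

Compute (cd²) · (c²d²) by multiplying left to right and reducing via the relations at each step:
  (cd²) · c² = c⁴d²
  (c⁴d²) · d² = c⁴

Answer: c⁴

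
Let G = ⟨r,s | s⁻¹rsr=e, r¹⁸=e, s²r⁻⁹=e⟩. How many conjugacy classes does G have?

The conjugacy classes (representative and size) are:
  [e] (size 1), [r¹⁷] (size 2), [r¹⁶] (size 2), [r³] (size 2), [r¹⁴] (size 2), [r¹³] (size 2), [r¹²] (size 2), [r¹¹] (size 2), [r¹⁰] (size 2), [r⁹] (size 1), [r⁸s] (size 9), [rs] (size 9).
Class equation: 1 + 2 + 2 + 2 + 2 + 2 + 2 + 2 + 2 + 1 + 9 + 9 = 36 = |G|. So G has 12 conjugacy classes.

Answer: 12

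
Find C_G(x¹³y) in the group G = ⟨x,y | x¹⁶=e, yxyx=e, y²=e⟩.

⟨x¹³y⟩ ⊆ C_G(x¹³y) since powers of x¹³y commute with x¹³y; so |C_G(x¹³y)| ≥ |⟨x¹³y⟩| = 2.
By orbit–stabilizer, |C_G(x¹³y)| = |G| / |conj. class of x¹³y| = 32 / 8 = 4.
The 4 elements commuting with x¹³y are {e, x⁸, x⁵y, x¹³y}.

Answer: {e, x⁸, x⁵y, x¹³y}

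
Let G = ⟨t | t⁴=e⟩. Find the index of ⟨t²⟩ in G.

First find ord(t²) by computing successive powers:
  (t²)¹ = t², (t²)² = e.
So |⟨t²⟩| = ord(t²) = 2. With |G| = 4, by Lagrange [G : ⟨t²⟩] = 4/2 = 2.

Answer: 2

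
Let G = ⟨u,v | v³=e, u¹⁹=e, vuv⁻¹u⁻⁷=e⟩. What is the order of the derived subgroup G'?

G' = [G, G] is generated by all commutators. The generator-pair commutators are: [u, v] = u¹³.
The subgroup they normally generate is {e, u, u², u³, u⁴, u⁵, u⁶, u⁷, u⁸, u⁹, u¹⁰, u¹¹, u¹², u¹³, u¹⁴, u¹⁵, u¹⁶, u¹⁷, u¹⁸}, of order 19.
Check: |G/G'| = 57/19 = 3 is the order of the abelianisation.

Answer: 19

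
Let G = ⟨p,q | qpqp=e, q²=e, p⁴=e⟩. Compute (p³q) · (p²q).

Compute (p³q) · (p²q) by multiplying left to right and reducing via the relations at each step:
  (p³q) · p² = pq
  (pq) · q = p

Answer: p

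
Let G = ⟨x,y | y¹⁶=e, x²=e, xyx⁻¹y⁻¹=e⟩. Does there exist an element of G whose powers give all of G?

|G| = 32, but the maximum element order in G is 16 < 32. No single element generates all of G, so G is not cyclic.

Answer: No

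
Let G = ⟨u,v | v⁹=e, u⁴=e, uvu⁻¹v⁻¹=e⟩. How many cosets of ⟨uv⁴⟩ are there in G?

First find ord(uv⁴) by computing successive powers:
  (uv⁴)¹ = uv⁴, (uv⁴)² = u²v⁸, (uv⁴)³ = u³v³, (uv⁴)⁴ = v⁷, (uv⁴)⁵ = uv², (uv⁴)⁶ = u²v⁶, (uv⁴)⁷ = u³v, (uv⁴)⁸ = v⁵, (uv⁴)⁹ = u, (uv⁴)¹⁰ = u²v⁴, (uv⁴)¹¹ = u³v⁸, (uv⁴)¹² = v³, (uv⁴)¹³ = uv⁷, (uv⁴)¹⁴ = u²v², (uv⁴)¹⁵ = u³v⁶, (uv⁴)¹⁶ = v, (uv⁴)¹⁷ = uv⁵, (uv⁴)¹⁸ = u², (uv⁴)¹⁹ = u³v⁴, (uv⁴)²⁰ = v⁸, (uv⁴)²¹ = uv³, (uv⁴)²² = u²v⁷, (uv⁴)²³ = u³v², (uv⁴)²⁴ = v⁶, (uv⁴)²⁵ = uv, (uv⁴)²⁶ = u²v⁵, (uv⁴)²⁷ = u³, (uv⁴)²⁸ = v⁴, (uv⁴)²⁹ = uv⁸, (uv⁴)³⁰ = u²v³, (uv⁴)³¹ = u³v⁷, (uv⁴)³² = v², (uv⁴)³³ = uv⁶, (uv⁴)³⁴ = u²v, (uv⁴)³⁵ = u³v⁵, (uv⁴)³⁶ = e.
So |⟨uv⁴⟩| = ord(uv⁴) = 36. With |G| = 36, by Lagrange [G : ⟨uv⁴⟩] = 36/36 = 1.

Answer: 1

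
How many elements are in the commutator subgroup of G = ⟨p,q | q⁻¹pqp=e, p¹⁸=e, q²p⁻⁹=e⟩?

G' = [G, G] is generated by all commutators. The generator-pair commutators are: [p, q] = p².
The subgroup they normally generate is {e, p², p⁴, p⁶, p⁸, p¹⁰, p¹², p¹⁴, p¹⁶}, of order 9.
Check: |G/G'| = 36/9 = 4 is the order of the abelianisation.

Answer: 9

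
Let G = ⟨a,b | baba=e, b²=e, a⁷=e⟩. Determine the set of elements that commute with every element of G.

An element z ∈ Z(G) iff z commutes with every generator.
For example e is central: e·a = a = a·e; e·b = b = b·e.
Whereas a ∉ Z(G) since a·b = ab ≠ a⁶b = b·a.
Checking each of the 14 elements this way gives Z(G) = {e}, of order 1.

Answer: {e}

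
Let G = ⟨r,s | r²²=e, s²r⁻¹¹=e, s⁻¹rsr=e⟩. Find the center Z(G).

An element z ∈ Z(G) iff z commutes with every generator.
For example r¹¹ is central: (r¹¹)·r = r¹² = r·(r¹¹); (r¹¹)·s = s⁻¹ = s·(r¹¹).
Whereas r ∉ Z(G) since r·s = rs ≠ r¹⁰s⁻¹ = s·r.
Checking each of the 44 elements this way gives Z(G) = {e, r¹¹}, of order 2.

Answer: {e, r¹¹}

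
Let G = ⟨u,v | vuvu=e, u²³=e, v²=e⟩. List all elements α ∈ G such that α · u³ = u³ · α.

⟨u³⟩ ⊆ C_G(u³) since powers of u³ commute with u³; so |C_G(u³)| ≥ |⟨u³⟩| = 23.
By orbit–stabilizer, |C_G(u³)| = |G| / |conj. class of u³| = 46 / 2 = 23.
The 23 elements commuting with u³ are {e, u, u², u³, u⁴, u⁵, u⁶, u⁷, u⁸, u⁹, u¹⁰, u¹¹, u¹², u¹³, u¹⁴, u¹⁵, u¹⁶, u¹⁷, u¹⁸, u¹⁹, u²⁰, u²¹, u²²}.

Answer: {e, u, u², u³, u⁴, u⁵, u⁶, u⁷, u⁸, u⁹, u¹⁰, u¹¹, u¹², u¹³, u¹⁴, u¹⁵, u¹⁶, u¹⁷, u¹⁸, u¹⁹, u²⁰, u²¹, u²²}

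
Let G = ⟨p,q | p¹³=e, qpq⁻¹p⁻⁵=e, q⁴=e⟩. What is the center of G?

An element z ∈ Z(G) iff z commutes with every generator.
For example e is central: e·p = p = p·e; e·q = q = q·e.
Whereas p ∉ Z(G) since p·q = pq ≠ p⁵q = q·p.
Checking each of the 52 elements this way gives Z(G) = {e}, of order 1.

Answer: {e}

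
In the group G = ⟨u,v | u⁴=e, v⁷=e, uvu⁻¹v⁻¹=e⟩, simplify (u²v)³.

Compute successive powers of (u²v), reducing at each step:
  (u²v)²: (u²v) · u² = v;   v · v = v²
  (u²v)³: (v²) · u² = u²v²;   (u²v²) · v = u²v³

Answer: u²v³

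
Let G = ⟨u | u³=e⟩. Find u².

Compute successive powers of u, reducing at each step:
  u²: u · u = u²

Answer: u²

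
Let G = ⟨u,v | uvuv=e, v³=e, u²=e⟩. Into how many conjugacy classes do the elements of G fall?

The conjugacy classes (representative and size) are:
  [e] (size 1), [uv²] (size 3), [v²] (size 2).
Class equation: 1 + 3 + 2 = 6 = |G|. So G has 3 conjugacy classes.

Answer: 3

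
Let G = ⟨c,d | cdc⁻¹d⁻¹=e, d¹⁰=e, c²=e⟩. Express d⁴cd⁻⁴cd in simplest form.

Multiply left to right, reducing at each step:
  (d⁴) · c = cd⁴
  (cd⁴) · d⁻⁴ = c
  c · c = e
  e · d = d

Answer: d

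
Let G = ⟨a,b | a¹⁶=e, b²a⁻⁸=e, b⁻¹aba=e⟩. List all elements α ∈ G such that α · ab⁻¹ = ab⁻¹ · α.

⟨ab⁻¹⟩ ⊆ C_G(ab⁻¹) since powers of ab⁻¹ commute with ab⁻¹; so |C_G(ab⁻¹)| ≥ |⟨ab⁻¹⟩| = 4.
By orbit–stabilizer, |C_G(ab⁻¹)| = |G| / |conj. class of ab⁻¹| = 32 / 8 = 4.
The 4 elements commuting with ab⁻¹ are {e, a⁸, ab, ab⁻¹}.

Answer: {e, a⁸, ab, ab⁻¹}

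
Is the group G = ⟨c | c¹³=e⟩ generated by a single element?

|G| = 13. The element c has order 13 (its powers give 13 distinct elements), so ⟨c⟩ = G and G is cyclic.

Answer: Yes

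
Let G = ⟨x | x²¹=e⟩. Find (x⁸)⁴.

Compute successive powers of (x⁸), reducing at each step:
  (x⁸)²: (x⁸) · x⁸ = x¹⁶
  (x⁸)³: (x¹⁶) · x⁸ = x³
  (x⁸)⁴: (x³) · x⁸ = x¹¹

Answer: x¹¹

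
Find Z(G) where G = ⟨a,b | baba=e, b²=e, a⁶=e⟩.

An element z ∈ Z(G) iff z commutes with every generator.
For example a³ is central: (a³)·a = a⁴ = a·(a³); (a³)·b = a³b = b·(a³).
Whereas a ∉ Z(G) since a·b = ab ≠ a⁵b = b·a.
Checking each of the 12 elements this way gives Z(G) = {e, a³}, of order 2.

Answer: {e, a³}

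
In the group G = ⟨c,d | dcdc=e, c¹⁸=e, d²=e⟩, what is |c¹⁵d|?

Compute successive powers until reaching e:
  (c¹⁵d)¹ = c¹⁵d, (c¹⁵d)² = e.
The smallest positive k with (c¹⁵d)ᵏ = e is 2.

Answer: 2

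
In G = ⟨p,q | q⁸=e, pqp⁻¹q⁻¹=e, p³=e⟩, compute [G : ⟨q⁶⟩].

First find ord(q⁶) by computing successive powers:
  (q⁶)¹ = q⁶, (q⁶)² = q⁴, (q⁶)³ = q², (q⁶)⁴ = e.
So |⟨q⁶⟩| = ord(q⁶) = 4. With |G| = 24, by Lagrange [G : ⟨q⁶⟩] = 24/4 = 6.

Answer: 6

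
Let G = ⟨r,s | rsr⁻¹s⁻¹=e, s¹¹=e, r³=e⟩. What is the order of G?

Enumerate words in the generators, reducing via the relations: the distinct elements are
  {e, r, s, rs, r², s², s³, s⁴, s⁵, s⁶, s⁷, s⁸, s⁹, rs², rs³, rs⁴, rs⁵, rs⁶, rs⁷, rs⁸, rs⁹, r²s, s¹⁰, rs¹⁰, r²s², r²s³, r²s⁴, r²s⁵, r²s⁶, r²s⁷, r²s⁸, r²s⁹, r²s¹⁰}.
No further products give new elements, so |G| = 33.

Answer: 33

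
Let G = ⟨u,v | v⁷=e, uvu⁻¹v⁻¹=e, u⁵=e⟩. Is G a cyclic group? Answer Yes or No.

|G| = 35. The element uv has order 35 (its powers give 35 distinct elements), so ⟨uv⟩ = G and G is cyclic.

Answer: Yes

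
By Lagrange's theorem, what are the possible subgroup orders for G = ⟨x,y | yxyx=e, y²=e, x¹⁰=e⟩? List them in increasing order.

|G| = 20 = 2² · 5. By Lagrange's theorem the order of any subgroup divides 20; the divisors of 20 are 1, 2, 4, 5, 10, 20.

Answer: 1, 2, 4, 5, 10, 20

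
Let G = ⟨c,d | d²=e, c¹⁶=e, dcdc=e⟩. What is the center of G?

An element z ∈ Z(G) iff z commutes with every generator.
For example c⁸ is central: (c⁸)·c = c⁹ = c·(c⁸); (c⁸)·d = c⁸d = d·(c⁸).
Whereas c ∉ Z(G) since c·d = cd ≠ c¹⁵d = d·c.
Checking each of the 32 elements this way gives Z(G) = {e, c⁸}, of order 2.

Answer: {e, c⁸}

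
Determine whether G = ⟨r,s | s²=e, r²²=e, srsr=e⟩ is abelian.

r·s = rs but s·r = r²¹s, so r·s ≠ s·r and G is not abelian.

Answer: No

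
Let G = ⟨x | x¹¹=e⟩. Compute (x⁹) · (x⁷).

Compute (x⁹) · (x⁷) by multiplying left to right and reducing via the relations at each step:
  (x⁹) · x⁷ = x⁵

Answer: x⁵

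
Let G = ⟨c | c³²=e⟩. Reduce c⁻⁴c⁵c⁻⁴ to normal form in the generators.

Multiply left to right, reducing at each step:
  (c²⁸) · c⁵ = c
  c · c⁻⁴ = c²⁹

Answer: c²⁹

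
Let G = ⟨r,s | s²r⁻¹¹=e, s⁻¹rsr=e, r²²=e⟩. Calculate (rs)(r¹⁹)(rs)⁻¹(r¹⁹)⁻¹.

[(rs), (r¹⁹)] = (rs)·(r¹⁹)·(rs)⁻¹·(r¹⁹)⁻¹.
  (rs) · (r¹⁹) = r⁴s
  (r⁴s) · (rs⁻¹) = r³
  (r³) · (r³) = r⁶

Answer: r⁶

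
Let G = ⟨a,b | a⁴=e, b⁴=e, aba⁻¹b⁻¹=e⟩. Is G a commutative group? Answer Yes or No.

Each pair of generators commutes: a·b = ab = b·a. Since the generators pairwise commute, every element of G commutes with every other, so G is abelian.

Answer: Yes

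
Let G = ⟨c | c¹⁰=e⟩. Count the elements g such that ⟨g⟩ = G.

G is cyclic of order 10. An element generates G iff its order is 10, and a cyclic group of order 10 has exactly φ(10) = 4 such elements.

Answer: 4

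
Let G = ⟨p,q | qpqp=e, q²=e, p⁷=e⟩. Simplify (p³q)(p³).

Compute (p³q) · (p³) by multiplying left to right and reducing via the relations at each step:
  (p³q) · p³ = q

Answer: q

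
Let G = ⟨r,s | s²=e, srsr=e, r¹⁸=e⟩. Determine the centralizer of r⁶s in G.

⟨r⁶s⟩ ⊆ C_G(r⁶s) since powers of r⁶s commute with r⁶s; so |C_G(r⁶s)| ≥ |⟨r⁶s⟩| = 2.
By orbit–stabilizer, |C_G(r⁶s)| = |G| / |conj. class of r⁶s| = 36 / 9 = 4.
The 4 elements commuting with r⁶s are {e, r⁹, r⁶s, r¹⁵s}.

Answer: {e, r⁹, r⁶s, r¹⁵s}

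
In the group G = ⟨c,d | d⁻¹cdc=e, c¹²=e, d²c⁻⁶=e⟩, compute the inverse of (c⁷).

The order of (c⁷) is 12 (smallest k with (c⁷)ᵏ = e), so (c⁷)⁻¹ = (c⁷)¹¹ = c⁵.
Check: (c⁷) · (c⁵) → (c⁷) · c⁵ = e, giving e as required.

Answer: c⁵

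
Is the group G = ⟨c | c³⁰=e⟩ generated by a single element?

|G| = 30. The element c has order 30 (its powers give 30 distinct elements), so ⟨c⟩ = G and G is cyclic.

Answer: Yes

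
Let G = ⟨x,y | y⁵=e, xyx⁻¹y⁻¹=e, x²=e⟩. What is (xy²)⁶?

Compute successive powers of (xy²), reducing at each step:
  (xy²)²: (xy²) · x = y²;   (y²) · y² = y⁴
  (xy²)³: (y⁴) · x = xy⁴;   (xy⁴) · y² = xy
  (xy²)⁴: (xy) · x = y;   y · y² = y³
  (xy²)⁵: (y³) · x = xy³;   (xy³) · y² = x
  (xy²)⁶: x · x = e;   e · y² = y²

Answer: y²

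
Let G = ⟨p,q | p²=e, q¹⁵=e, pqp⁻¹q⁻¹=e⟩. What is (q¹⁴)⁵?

Compute successive powers of (q¹⁴), reducing at each step:
  (q¹⁴)²: (q¹⁴) · q¹⁴ = q¹³
  (q¹⁴)³: (q¹³) · q¹⁴ = q¹²
  (q¹⁴)⁴: (q¹²) · q¹⁴ = q¹¹
  (q¹⁴)⁵: (q¹¹) · q¹⁴ = q¹⁰

Answer: q¹⁰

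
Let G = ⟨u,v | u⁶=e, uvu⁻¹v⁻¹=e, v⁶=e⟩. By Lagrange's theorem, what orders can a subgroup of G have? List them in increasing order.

|G| = 36 = 2² · 3². By Lagrange's theorem the order of any subgroup divides 36; the divisors of 36 are 1, 2, 3, 4, 6, 9, 12, 18, 36.

Answer: 1, 2, 3, 4, 6, 9, 12, 18, 36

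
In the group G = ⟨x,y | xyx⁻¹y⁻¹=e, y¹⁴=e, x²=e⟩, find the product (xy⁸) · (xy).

Compute (xy⁸) · (xy) by multiplying left to right and reducing via the relations at each step:
  (xy⁸) · x = y⁸
  (y⁸) · y = y⁹

Answer: y⁹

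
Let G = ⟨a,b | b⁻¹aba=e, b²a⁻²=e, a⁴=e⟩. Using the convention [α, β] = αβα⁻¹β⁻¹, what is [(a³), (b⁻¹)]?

[(a³), (b⁻¹)] = (a³)·(b⁻¹)·(a³)⁻¹·(b⁻¹)⁻¹.
  (a³) · (b⁻¹) = ab
  (ab) · a = b
  b · b = a²

Answer: a²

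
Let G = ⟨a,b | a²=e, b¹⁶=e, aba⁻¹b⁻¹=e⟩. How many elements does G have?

Enumerate words in the generators, reducing via the relations: the distinct elements are
  {a, b, e, ab, b², b³, b⁴, b⁵, b⁶, b⁷, b⁸, b⁹, ab², ab³, ab⁴, ab⁵, ab⁶, ab⁷, ab⁸, ab⁹, b¹², b¹³, b¹¹, b¹⁰, b¹⁴, b¹⁵, ab¹², ab¹³, ab¹¹, ab¹⁰, ab¹⁴, ab¹⁵}.
No further products give new elements, so |G| = 32.

Answer: 32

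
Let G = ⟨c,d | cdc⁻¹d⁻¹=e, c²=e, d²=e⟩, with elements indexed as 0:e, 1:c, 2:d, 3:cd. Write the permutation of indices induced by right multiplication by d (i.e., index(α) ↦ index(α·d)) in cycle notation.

(0 2)(1 3)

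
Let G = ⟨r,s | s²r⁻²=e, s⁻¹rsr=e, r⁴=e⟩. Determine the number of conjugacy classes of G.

The conjugacy classes (representative and size) are:
  [e] (size 1), [r³] (size 2), [r²] (size 1), [s⁻¹] (size 2), [rs⁻¹] (size 2).
Class equation: 1 + 2 + 1 + 2 + 2 = 8 = |G|. So G has 5 conjugacy classes.

Answer: 5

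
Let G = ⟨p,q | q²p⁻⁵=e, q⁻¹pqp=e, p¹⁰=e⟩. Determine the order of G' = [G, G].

G' = [G, G] is generated by all commutators. The generator-pair commutators are: [p, q] = p².
The subgroup they normally generate is {e, p², p⁴, p⁶, p⁸}, of order 5.
Check: |G/G'| = 20/5 = 4 is the order of the abelianisation.

Answer: 5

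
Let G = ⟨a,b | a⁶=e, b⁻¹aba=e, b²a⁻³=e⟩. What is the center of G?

An element z ∈ Z(G) iff z commutes with every generator.
For example a³ is central: (a³)·a = a⁴ = a·(a³); (a³)·b = b⁻¹ = b·(a³).
Whereas a ∉ Z(G) since a·b = ab ≠ a²b⁻¹ = b·a.
Checking each of the 12 elements this way gives Z(G) = {e, a³}, of order 2.

Answer: {e, a³}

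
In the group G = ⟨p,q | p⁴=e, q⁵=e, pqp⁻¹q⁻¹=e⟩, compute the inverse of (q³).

The order of (q³) is 5 (smallest k with (q³)ᵏ = e), so (q³)⁻¹ = (q³)⁴ = q².
Check: (q³) · (q²) → (q³) · q² = e, giving e as required.

Answer: q²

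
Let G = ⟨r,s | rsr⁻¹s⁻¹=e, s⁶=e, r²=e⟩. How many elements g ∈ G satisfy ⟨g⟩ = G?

⟨g⟩ = G would require ord(g) = |G| = 12, but the maximum element order in G is 6 < 12. So G is not cyclic and no single element generates it: the count is 0.

Answer: 0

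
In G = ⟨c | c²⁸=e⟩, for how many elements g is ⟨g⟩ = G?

G is cyclic of order 28. An element generates G iff its order is 28, and a cyclic group of order 28 has exactly φ(28) = 12 such elements.

Answer: 12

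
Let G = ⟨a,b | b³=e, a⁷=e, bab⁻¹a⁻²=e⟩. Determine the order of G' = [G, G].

G' = [G, G] is generated by all commutators. The generator-pair commutators are: [a, b] = a⁶.
The subgroup they normally generate is {e, a, a², a³, a⁴, a⁵, a⁶}, of order 7.
Check: |G/G'| = 21/7 = 3 is the order of the abelianisation.

Answer: 7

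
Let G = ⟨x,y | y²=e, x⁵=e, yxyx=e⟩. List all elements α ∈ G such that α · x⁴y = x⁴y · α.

⟨x⁴y⟩ ⊆ C_G(x⁴y) since powers of x⁴y commute with x⁴y; so |C_G(x⁴y)| ≥ |⟨x⁴y⟩| = 2.
By orbit–stabilizer, |C_G(x⁴y)| = |G| / |conj. class of x⁴y| = 10 / 5 = 2.
The 2 elements commuting with x⁴y are {e, x⁴y}.

Answer: {e, x⁴y}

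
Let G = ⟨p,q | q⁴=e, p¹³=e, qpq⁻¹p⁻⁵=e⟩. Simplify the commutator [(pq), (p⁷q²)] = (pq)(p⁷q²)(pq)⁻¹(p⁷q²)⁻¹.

[(pq), (p⁷q²)] = (pq)·(p⁷q²)·(pq)⁻¹·(p⁷q²)⁻¹.
  (pq) · (p⁷q²) = p¹⁰q³
  (p¹⁰q³) · (p⁵q³) = p¹¹q²
  (p¹¹q²) · (p⁷q²) = p⁴

Answer: p⁴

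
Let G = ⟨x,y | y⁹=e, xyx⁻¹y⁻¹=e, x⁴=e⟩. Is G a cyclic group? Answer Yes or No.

|G| = 36. The element xy has order 36 (its powers give 36 distinct elements), so ⟨xy⟩ = G and G is cyclic.

Answer: Yes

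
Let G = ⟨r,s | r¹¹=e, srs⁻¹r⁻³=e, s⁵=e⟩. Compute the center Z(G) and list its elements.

An element z ∈ Z(G) iff z commutes with every generator.
For example e is central: e·r = r = r·e; e·s = s = s·e.
Whereas r ∉ Z(G) since r·s = rs ≠ r³s = s·r.
Checking each of the 55 elements this way gives Z(G) = {e}, of order 1.

Answer: {e}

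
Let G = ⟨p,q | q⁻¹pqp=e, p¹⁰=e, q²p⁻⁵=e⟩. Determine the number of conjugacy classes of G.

The conjugacy classes (representative and size) are:
  [e] (size 1), [p] (size 2), [p⁸] (size 2), [p⁷] (size 2), [p⁴] (size 2), [p⁵] (size 1), [p⁴q] (size 5), [p²q⁻¹] (size 5).
Class equation: 1 + 2 + 2 + 2 + 2 + 1 + 5 + 5 = 20 = |G|. So G has 8 conjugacy classes.

Answer: 8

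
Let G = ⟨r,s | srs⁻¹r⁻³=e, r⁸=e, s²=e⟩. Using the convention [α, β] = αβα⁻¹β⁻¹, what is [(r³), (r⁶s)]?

[(r³), (r⁶s)] = (r³)·(r⁶s)·(r³)⁻¹·(r⁶s)⁻¹.
  (r³) · (r⁶s) = rs
  (rs) · (r⁵) = s
  s · (r⁶s) = r²

Answer: r²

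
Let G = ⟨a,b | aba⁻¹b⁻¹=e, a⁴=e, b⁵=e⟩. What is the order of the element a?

Compute successive powers until reaching e:
  a¹ = a, a² = a², a³ = a³, a⁴ = e.
The smallest positive k with aᵏ = e is 4.

Answer: 4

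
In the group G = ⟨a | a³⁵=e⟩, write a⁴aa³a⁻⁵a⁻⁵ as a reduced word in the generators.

Multiply left to right, reducing at each step:
  (a⁴) · a = a⁵
  (a⁵) · a³ = a⁸
  (a⁸) · a⁻⁵ = a³
  (a³) · a⁻⁵ = a³³

Answer: a³³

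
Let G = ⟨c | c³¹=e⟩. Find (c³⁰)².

Compute successive powers of (c³⁰), reducing at each step:
  (c³⁰)²: (c³⁰) · c³⁰ = c²⁹

Answer: c²⁹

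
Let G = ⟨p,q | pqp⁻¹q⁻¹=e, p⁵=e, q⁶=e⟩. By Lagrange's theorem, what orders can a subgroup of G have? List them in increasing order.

|G| = 30 = 2 · 3 · 5. By Lagrange's theorem the order of any subgroup divides 30; the divisors of 30 are 1, 2, 3, 5, 6, 10, 15, 30.

Answer: 1, 2, 3, 5, 6, 10, 15, 30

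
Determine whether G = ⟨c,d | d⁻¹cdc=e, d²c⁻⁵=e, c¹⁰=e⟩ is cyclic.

Every cyclic group is abelian. But c·d = cd while d·c = c⁴d⁻¹, so c·d ≠ d·c and G is not abelian. Hence G is not cyclic.

Answer: No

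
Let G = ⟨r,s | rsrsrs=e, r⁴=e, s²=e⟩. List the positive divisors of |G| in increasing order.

|G| = 24 = 2³ · 3. By Lagrange's theorem the order of any subgroup divides 24; the divisors of 24 are 1, 2, 3, 4, 6, 8, 12, 24.

Answer: 1, 2, 3, 4, 6, 8, 12, 24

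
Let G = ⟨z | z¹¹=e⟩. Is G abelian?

G has a single generator, so G is cyclic and hence abelian.

Answer: Yes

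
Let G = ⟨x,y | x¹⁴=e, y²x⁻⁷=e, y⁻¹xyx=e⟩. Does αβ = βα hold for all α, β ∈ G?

x·y = xy but y·x = x⁶y⁻¹, so x·y ≠ y·x and G is not abelian.

Answer: No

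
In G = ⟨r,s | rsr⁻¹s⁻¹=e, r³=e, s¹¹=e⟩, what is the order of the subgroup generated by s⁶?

|⟨s⁶⟩| equals the order of s⁶. Compute successive powers until reaching e:
  (s⁶)¹ = s⁶, (s⁶)² = s, (s⁶)³ = s⁷, (s⁶)⁴ = s², (s⁶)⁵ = s⁸, (s⁶)⁶ = s³, (s⁶)⁷ = s⁹, (s⁶)⁸ = s⁴, (s⁶)⁹ = s¹⁰, (s⁶)¹⁰ = s⁵, (s⁶)¹¹ = e.
The smallest positive k with (s⁶)ᵏ = e is 11, so |⟨s⁶⟩| = 11.

Answer: 11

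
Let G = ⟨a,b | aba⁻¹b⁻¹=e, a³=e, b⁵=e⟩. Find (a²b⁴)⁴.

Compute successive powers of (a²b⁴), reducing at each step:
  (a²b⁴)²: (a²b⁴) · a² = ab⁴;   (ab⁴) · b⁴ = ab³
  (a²b⁴)³: (ab³) · a² = b³;   (b³) · b⁴ = b²
  (a²b⁴)⁴: (b²) · a² = a²b²;   (a²b²) · b⁴ = a²b

Answer: a²b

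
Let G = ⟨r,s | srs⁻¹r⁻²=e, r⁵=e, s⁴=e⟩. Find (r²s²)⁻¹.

The order of (r²s²) is 2 (smallest k with (r²s²)ᵏ = e), so (r²s²)⁻¹ = (r²s²)¹ = r²s².
Check: (r²s²) · (r²s²) → (r²s²) · r² = s²;   (s²) · s² = e, giving e as required.

Answer: r²s²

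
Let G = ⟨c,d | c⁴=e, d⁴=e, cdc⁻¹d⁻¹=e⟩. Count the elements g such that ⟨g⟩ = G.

⟨g⟩ = G would require ord(g) = |G| = 16, but the maximum element order in G is 4 < 16. So G is not cyclic and no single element generates it: the count is 0.

Answer: 0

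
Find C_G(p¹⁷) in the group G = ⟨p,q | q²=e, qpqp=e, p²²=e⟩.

⟨p¹⁷⟩ ⊆ C_G(p¹⁷) since powers of p¹⁷ commute with p¹⁷; so |C_G(p¹⁷)| ≥ |⟨p¹⁷⟩| = 22.
By orbit–stabilizer, |C_G(p¹⁷)| = |G| / |conj. class of p¹⁷| = 44 / 2 = 22.
The 22 elements commuting with p¹⁷ are {e, p, p², p³, p⁴, p⁵, p⁶, p⁷, p⁸, p⁹, p¹⁰, p¹¹, p¹², p¹³, p¹⁴, p¹⁵, p¹⁶, p¹⁷, p¹⁸, p¹⁹, p²⁰, p²¹}.

Answer: {e, p, p², p³, p⁴, p⁵, p⁶, p⁷, p⁸, p⁹, p¹⁰, p¹¹, p¹², p¹³, p¹⁴, p¹⁵, p¹⁶, p¹⁷, p¹⁸, p¹⁹, p²⁰, p²¹}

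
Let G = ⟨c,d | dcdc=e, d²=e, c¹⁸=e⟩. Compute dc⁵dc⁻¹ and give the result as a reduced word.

Multiply left to right, reducing at each step:
  d · c⁵ = c¹³d
  (c¹³d) · d = c¹³
  (c¹³) · c⁻¹ = c¹²

Answer: c¹²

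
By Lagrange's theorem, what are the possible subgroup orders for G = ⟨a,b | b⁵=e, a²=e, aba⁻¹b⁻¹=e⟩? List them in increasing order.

|G| = 10 = 2 · 5. By Lagrange's theorem the order of any subgroup divides 10; the divisors of 10 are 1, 2, 5, 10.

Answer: 1, 2, 5, 10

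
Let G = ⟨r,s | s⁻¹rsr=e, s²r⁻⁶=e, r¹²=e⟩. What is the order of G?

Enumerate words in the generators, reducing via the relations: the distinct elements are
  {e, r, s, rs, r², r³, r⁴, r⁵, r⁶, r⁷, r⁸, r⁹, r²s, r³s, r¹¹, r¹⁰, r⁴s, r⁵s, s⁻¹, rs⁻¹, r²s⁻¹, r³s⁻¹, r⁴s⁻¹, r⁵s⁻¹}.
No further products give new elements, so |G| = 24.

Answer: 24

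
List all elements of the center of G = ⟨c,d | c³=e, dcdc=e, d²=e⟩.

An element z ∈ Z(G) iff z commutes with every generator.
For example e is central: e·c = c = c·e; e·d = d = d·e.
Whereas c ∉ Z(G) since c·d = cd ≠ c²d = d·c.
Checking each of the 6 elements this way gives Z(G) = {e}, of order 1.

Answer: {e}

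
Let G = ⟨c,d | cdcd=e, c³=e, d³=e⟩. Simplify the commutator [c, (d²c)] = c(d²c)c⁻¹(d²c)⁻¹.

[c, (d²c)] = c·(d²c)·c⁻¹·(d²c)⁻¹.
  c · (d²c) = cd²c
  (cd²c) · (c²) = cd²
  (cd²) · (c²d) = c²d²

Answer: c²d²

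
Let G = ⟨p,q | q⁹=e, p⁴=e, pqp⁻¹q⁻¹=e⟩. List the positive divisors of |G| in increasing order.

|G| = 36 = 2² · 3². By Lagrange's theorem the order of any subgroup divides 36; the divisors of 36 are 1, 2, 3, 4, 6, 9, 12, 18, 36.

Answer: 1, 2, 3, 4, 6, 9, 12, 18, 36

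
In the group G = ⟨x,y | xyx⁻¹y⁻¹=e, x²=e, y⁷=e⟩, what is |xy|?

Compute successive powers until reaching e:
  (xy)¹ = xy, (xy)² = y², (xy)³ = xy³, (xy)⁴ = y⁴, (xy)⁵ = xy⁵, (xy)⁶ = y⁶, (xy)⁷ = x, (xy)⁸ = y, (xy)⁹ = xy², (xy)¹⁰ = y³, (xy)¹¹ = xy⁴, (xy)¹² = y⁵, (xy)¹³ = xy⁶, (xy)¹⁴ = e.
The smallest positive k with (xy)ᵏ = e is 14.

Answer: 14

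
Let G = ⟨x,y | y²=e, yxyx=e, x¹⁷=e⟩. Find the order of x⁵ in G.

Compute successive powers until reaching e:
  (x⁵)¹ = x⁵, (x⁵)² = x¹⁰, (x⁵)³ = x¹⁵, (x⁵)⁴ = x³, (x⁵)⁵ = x⁸, (x⁵)⁶ = x¹³, (x⁵)⁷ = x, (x⁵)⁸ = x⁶, (x⁵)⁹ = x¹¹, (x⁵)¹⁰ = x¹⁶, (x⁵)¹¹ = x⁴, (x⁵)¹² = x⁹, (x⁵)¹³ = x¹⁴, (x⁵)¹⁴ = x², (x⁵)¹⁵ = x⁷, (x⁵)¹⁶ = x¹², (x⁵)¹⁷ = e.
The smallest positive k with (x⁵)ᵏ = e is 17.

Answer: 17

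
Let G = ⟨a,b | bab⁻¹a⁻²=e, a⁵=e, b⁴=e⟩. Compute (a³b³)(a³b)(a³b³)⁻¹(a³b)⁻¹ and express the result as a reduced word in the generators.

[(a³b³), (a³b)] = (a³b³)·(a³b)·(a³b³)⁻¹·(a³b)⁻¹.
  (a³b³) · (a³b) = a²
  (a²) · (a⁴b) = ab
  (ab) · (ab³) = a³

Answer: a³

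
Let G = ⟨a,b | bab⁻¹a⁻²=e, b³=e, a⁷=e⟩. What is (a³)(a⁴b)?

Compute (a³) · (a⁴b) by multiplying left to right and reducing via the relations at each step:
  (a³) · a⁴ = e
  e · b = b

Answer: b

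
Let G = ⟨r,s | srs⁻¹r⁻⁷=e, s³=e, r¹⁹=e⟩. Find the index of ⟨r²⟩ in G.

First find ord(r²) by computing successive powers:
  (r²)¹ = r², (r²)² = r⁴, (r²)³ = r⁶, (r²)⁴ = r⁸, (r²)⁵ = r¹⁰, (r²)⁶ = r¹², (r²)⁷ = r¹⁴, (r²)⁸ = r¹⁶, (r²)⁹ = r¹⁸, (r²)¹⁰ = r, (r²)¹¹ = r³, (r²)¹² = r⁵, (r²)¹³ = r⁷, (r²)¹⁴ = r⁹, (r²)¹⁵ = r¹¹, (r²)¹⁶ = r¹³, (r²)¹⁷ = r¹⁵, (r²)¹⁸ = r¹⁷, (r²)¹⁹ = e.
So |⟨r²⟩| = ord(r²) = 19. With |G| = 57, by Lagrange [G : ⟨r²⟩] = 57/19 = 3.

Answer: 3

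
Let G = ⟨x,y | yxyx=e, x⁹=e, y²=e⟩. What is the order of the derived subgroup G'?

G' = [G, G] is generated by all commutators. The generator-pair commutators are: [x, y] = x².
The subgroup they normally generate is {e, x, x², x³, x⁴, x⁵, x⁶, x⁷, x⁸}, of order 9.
Check: |G/G'| = 18/9 = 2 is the order of the abelianisation.

Answer: 9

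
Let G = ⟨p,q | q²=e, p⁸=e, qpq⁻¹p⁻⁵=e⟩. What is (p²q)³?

Compute successive powers of (p²q), reducing at each step:
  (p²q)²: (p²q) · p² = p⁴q;   (p⁴q) · q = p⁴
  (p²q)³: (p⁴) · p² = p⁶;   (p⁶) · q = p⁶q

Answer: p⁶q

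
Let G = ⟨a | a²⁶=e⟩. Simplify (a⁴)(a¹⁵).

Compute (a⁴) · (a¹⁵) by multiplying left to right and reducing via the relations at each step:
  (a⁴) · a¹⁵ = a¹⁹

Answer: a¹⁹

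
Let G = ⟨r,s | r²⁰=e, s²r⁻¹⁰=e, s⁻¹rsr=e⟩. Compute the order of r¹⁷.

Compute successive powers until reaching e:
  (r¹⁷)¹ = r¹⁷, (r¹⁷)² = r¹⁴, (r¹⁷)³ = r¹¹, (r¹⁷)⁴ = r⁸, (r¹⁷)⁵ = r⁵, (r¹⁷)⁶ = r², (r¹⁷)⁷ = r¹⁹, (r¹⁷)⁸ = r¹⁶, (r¹⁷)⁹ = r¹³, (r¹⁷)¹⁰ = r¹⁰, (r¹⁷)¹¹ = r⁷, (r¹⁷)¹² = r⁴, (r¹⁷)¹³ = r, (r¹⁷)¹⁴ = r¹⁸, (r¹⁷)¹⁵ = r¹⁵, (r¹⁷)¹⁶ = r¹², (r¹⁷)¹⁷ = r⁹, (r¹⁷)¹⁸ = r⁶, (r¹⁷)¹⁹ = r³, (r¹⁷)²⁰ = e.
The smallest positive k with (r¹⁷)ᵏ = e is 20.

Answer: 20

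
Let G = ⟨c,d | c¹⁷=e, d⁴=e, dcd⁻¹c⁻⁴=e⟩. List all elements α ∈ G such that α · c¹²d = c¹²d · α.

⟨c¹²d⟩ ⊆ C_G(c¹²d) since powers of c¹²d commute with c¹²d; so |C_G(c¹²d)| ≥ |⟨c¹²d⟩| = 4.
By orbit–stabilizer, |C_G(c¹²d)| = |G| / |conj. class of c¹²d| = 68 / 17 = 4.
The 4 elements commuting with c¹²d are {e, c¹²d, c⁹d², c¹⁴d³}.

Answer: {e, c¹²d, c⁹d², c¹⁴d³}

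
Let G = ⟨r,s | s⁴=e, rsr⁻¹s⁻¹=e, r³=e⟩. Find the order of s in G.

Compute successive powers until reaching e:
  s¹ = s, s² = s², s³ = s³, s⁴ = e.
The smallest positive k with sᵏ = e is 4.

Answer: 4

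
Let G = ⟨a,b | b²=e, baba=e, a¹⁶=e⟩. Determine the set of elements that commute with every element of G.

An element z ∈ Z(G) iff z commutes with every generator.
For example a⁸ is central: (a⁸)·a = a⁹ = a·(a⁸); (a⁸)·b = a⁸b = b·(a⁸).
Whereas a ∉ Z(G) since a·b = ab ≠ a¹⁵b = b·a.
Checking each of the 32 elements this way gives Z(G) = {e, a⁸}, of order 2.

Answer: {e, a⁸}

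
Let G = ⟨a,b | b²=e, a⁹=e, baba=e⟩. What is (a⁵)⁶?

Compute successive powers of (a⁵), reducing at each step:
  (a⁵)²: (a⁵) · a⁵ = a
  (a⁵)³: a · a⁵ = a⁶
  (a⁵)⁴: (a⁶) · a⁵ = a²
  (a⁵)⁵: (a²) · a⁵ = a⁷
  (a⁵)⁶: (a⁷) · a⁵ = a³

Answer: a³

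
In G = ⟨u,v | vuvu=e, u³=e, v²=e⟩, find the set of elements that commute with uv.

⟨uv⟩ ⊆ C_G(uv) since powers of uv commute with uv; so |C_G(uv)| ≥ |⟨uv⟩| = 2.
By orbit–stabilizer, |C_G(uv)| = |G| / |conj. class of uv| = 6 / 3 = 2.
The 2 elements commuting with uv are {e, uv}.

Answer: {e, uv}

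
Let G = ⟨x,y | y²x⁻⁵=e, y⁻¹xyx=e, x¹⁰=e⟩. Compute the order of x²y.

Compute successive powers until reaching e:
  (x²y)¹ = x²y, (x²y)² = x⁵, (x²y)³ = x²y⁻¹, (x²y)⁴ = e.
The smallest positive k with (x²y)ᵏ = e is 4.

Answer: 4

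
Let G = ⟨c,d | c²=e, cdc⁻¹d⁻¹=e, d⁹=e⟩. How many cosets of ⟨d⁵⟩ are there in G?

First find ord(d⁵) by computing successive powers:
  (d⁵)¹ = d⁵, (d⁵)² = d, (d⁵)³ = d⁶, (d⁵)⁴ = d², (d⁵)⁵ = d⁷, (d⁵)⁶ = d³, (d⁵)⁷ = d⁸, (d⁵)⁸ = d⁴, (d⁵)⁹ = e.
So |⟨d⁵⟩| = ord(d⁵) = 9. With |G| = 18, by Lagrange [G : ⟨d⁵⟩] = 18/9 = 2.

Answer: 2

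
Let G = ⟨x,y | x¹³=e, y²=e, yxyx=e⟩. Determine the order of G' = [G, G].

G' = [G, G] is generated by all commutators. The generator-pair commutators are: [x, y] = x².
The subgroup they normally generate is {e, x, x², x³, x⁴, x⁵, x⁶, x⁷, x⁸, x⁹, x¹⁰, x¹¹, x¹²}, of order 13.
Check: |G/G'| = 26/13 = 2 is the order of the abelianisation.

Answer: 13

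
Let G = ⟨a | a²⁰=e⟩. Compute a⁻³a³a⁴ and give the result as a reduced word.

Multiply left to right, reducing at each step:
  (a¹⁷) · a³ = e
  e · a⁴ = a⁴

Answer: a⁴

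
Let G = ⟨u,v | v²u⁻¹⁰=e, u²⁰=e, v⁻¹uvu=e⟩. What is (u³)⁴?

Compute successive powers of (u³), reducing at each step:
  (u³)²: (u³) · u³ = u⁶
  (u³)³: (u⁶) · u³ = u⁹
  (u³)⁴: (u⁹) · u³ = u¹²

Answer: u¹²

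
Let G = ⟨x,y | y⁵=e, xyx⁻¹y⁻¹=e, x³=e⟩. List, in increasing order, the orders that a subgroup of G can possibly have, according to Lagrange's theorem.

|G| = 15 = 3 · 5. By Lagrange's theorem the order of any subgroup divides 15; the divisors of 15 are 1, 3, 5, 15.

Answer: 1, 3, 5, 15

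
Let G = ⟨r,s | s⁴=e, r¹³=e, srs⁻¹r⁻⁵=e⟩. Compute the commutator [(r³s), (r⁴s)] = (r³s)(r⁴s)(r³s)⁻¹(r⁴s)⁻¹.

[(r³s), (r⁴s)] = (r³s)·(r⁴s)·(r³s)⁻¹·(r⁴s)⁻¹.
  (r³s) · (r⁴s) = r¹⁰s²
  (r¹⁰s²) · (r²s³) = r⁸s
  (r⁸s) · (r⁷s³) = r⁴

Answer: r⁴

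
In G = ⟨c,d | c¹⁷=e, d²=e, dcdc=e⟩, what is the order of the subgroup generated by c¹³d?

|⟨c¹³d⟩| equals the order of c¹³d. Compute successive powers until reaching e:
  (c¹³d)¹ = c¹³d, (c¹³d)² = e.
The smallest positive k with (c¹³d)ᵏ = e is 2, so |⟨c¹³d⟩| = 2.

Answer: 2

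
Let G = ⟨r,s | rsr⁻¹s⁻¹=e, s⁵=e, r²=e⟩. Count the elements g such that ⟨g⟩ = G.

G is cyclic of order 10. An element generates G iff its order is 10, and a cyclic group of order 10 has exactly φ(10) = 4 such elements.

Answer: 4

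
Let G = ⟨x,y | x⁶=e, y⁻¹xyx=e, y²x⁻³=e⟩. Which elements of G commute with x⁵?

⟨x⁵⟩ ⊆ C_G(x⁵) since powers of x⁵ commute with x⁵; so |C_G(x⁵)| ≥ |⟨x⁵⟩| = 6.
By orbit–stabilizer, |C_G(x⁵)| = |G| / |conj. class of x⁵| = 12 / 2 = 6.
The 6 elements commuting with x⁵ are {e, x, x², x³, x⁴, x⁵}.

Answer: {e, x, x², x³, x⁴, x⁵}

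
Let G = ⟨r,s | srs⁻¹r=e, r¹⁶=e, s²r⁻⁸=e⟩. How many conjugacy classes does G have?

The conjugacy classes (representative and size) are:
  [e] (size 1), [r] (size 2), [r¹⁴] (size 2), [r¹³] (size 2), [r¹²] (size 2), [r⁵] (size 2), [r¹⁰] (size 2), [r⁷] (size 2), [r⁸] (size 1), [s⁻¹] (size 8), [r⁷s⁻¹] (size 8).
Class equation: 1 + 2 + 2 + 2 + 2 + 2 + 2 + 2 + 1 + 8 + 8 = 32 = |G|. So G has 11 conjugacy classes.

Answer: 11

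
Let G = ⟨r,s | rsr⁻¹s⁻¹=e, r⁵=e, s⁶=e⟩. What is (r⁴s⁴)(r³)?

Compute (r⁴s⁴) · (r³) by multiplying left to right and reducing via the relations at each step:
  (r⁴s⁴) · r³ = r²s⁴

Answer: r²s⁴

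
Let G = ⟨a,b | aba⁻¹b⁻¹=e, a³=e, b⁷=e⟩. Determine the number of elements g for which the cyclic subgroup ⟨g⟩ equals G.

G is cyclic of order 21. An element generates G iff its order is 21, and a cyclic group of order 21 has exactly φ(21) = 12 such elements.

Answer: 12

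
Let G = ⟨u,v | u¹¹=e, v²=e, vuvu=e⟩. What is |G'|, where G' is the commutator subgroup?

G' = [G, G] is generated by all commutators. The generator-pair commutators are: [u, v] = u².
The subgroup they normally generate is {e, u, u², u³, u⁴, u⁵, u⁶, u⁷, u⁸, u⁹, u¹⁰}, of order 11.
Check: |G/G'| = 22/11 = 2 is the order of the abelianisation.

Answer: 11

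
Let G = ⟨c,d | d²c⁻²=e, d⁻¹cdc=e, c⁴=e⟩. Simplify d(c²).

Compute d · (c²) by multiplying left to right and reducing via the relations at each step:
  d · c² = d⁻¹

Answer: d⁻¹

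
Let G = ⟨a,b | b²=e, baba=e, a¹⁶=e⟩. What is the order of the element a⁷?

Compute successive powers until reaching e:
  (a⁷)¹ = a⁷, (a⁷)² = a¹⁴, (a⁷)³ = a⁵, (a⁷)⁴ = a¹², (a⁷)⁵ = a³, (a⁷)⁶ = a¹⁰, (a⁷)⁷ = a, (a⁷)⁸ = a⁸, (a⁷)⁹ = a¹⁵, (a⁷)¹⁰ = a⁶, (a⁷)¹¹ = a¹³, (a⁷)¹² = a⁴, (a⁷)¹³ = a¹¹, (a⁷)¹⁴ = a², (a⁷)¹⁵ = a⁹, (a⁷)¹⁶ = e.
The smallest positive k with (a⁷)ᵏ = e is 16.

Answer: 16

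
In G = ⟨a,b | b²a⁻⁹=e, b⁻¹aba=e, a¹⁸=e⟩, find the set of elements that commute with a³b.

⟨a³b⟩ ⊆ C_G(a³b) since powers of a³b commute with a³b; so |C_G(a³b)| ≥ |⟨a³b⟩| = 4.
By orbit–stabilizer, |C_G(a³b)| = |G| / |conj. class of a³b| = 36 / 9 = 4.
The 4 elements commuting with a³b are {e, a⁹, a³b, a³b⁻¹}.

Answer: {e, a⁹, a³b, a³b⁻¹}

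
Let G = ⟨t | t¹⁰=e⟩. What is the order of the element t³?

Compute successive powers until reaching e:
  (t³)¹ = t³, (t³)² = t⁶, (t³)³ = t⁹, (t³)⁴ = t², (t³)⁵ = t⁵, (t³)⁶ = t⁸, (t³)⁷ = t, (t³)⁸ = t⁴, (t³)⁹ = t⁷, (t³)¹⁰ = e.
The smallest positive k with (t³)ᵏ = e is 10.

Answer: 10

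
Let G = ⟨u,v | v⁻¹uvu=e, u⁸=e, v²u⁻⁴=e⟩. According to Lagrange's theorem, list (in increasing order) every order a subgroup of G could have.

|G| = 16 = 2⁴. By Lagrange's theorem the order of any subgroup divides 16; the divisors of 16 are 1, 2, 4, 8, 16.

Answer: 1, 2, 4, 8, 16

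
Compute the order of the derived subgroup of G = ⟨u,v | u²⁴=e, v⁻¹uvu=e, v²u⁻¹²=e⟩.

G' = [G, G] is generated by all commutators. The generator-pair commutators are: [u, v] = u².
The subgroup they normally generate is {e, u², u⁴, u⁶, u⁸, u¹⁰, u¹², u¹⁴, u¹⁶, u¹⁸, u²⁰, u²²}, of order 12.
Check: |G/G'| = 48/12 = 4 is the order of the abelianisation.

Answer: 12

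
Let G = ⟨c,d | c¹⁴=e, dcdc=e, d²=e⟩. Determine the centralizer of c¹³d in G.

⟨c¹³d⟩ ⊆ C_G(c¹³d) since powers of c¹³d commute with c¹³d; so |C_G(c¹³d)| ≥ |⟨c¹³d⟩| = 2.
By orbit–stabilizer, |C_G(c¹³d)| = |G| / |conj. class of c¹³d| = 28 / 7 = 4.
The 4 elements commuting with c¹³d are {e, c⁷, c¹³d, c⁶d}.

Answer: {e, c⁷, c¹³d, c⁶d}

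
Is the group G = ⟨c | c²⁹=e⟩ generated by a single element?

|G| = 29. The element c has order 29 (its powers give 29 distinct elements), so ⟨c⟩ = G and G is cyclic.

Answer: Yes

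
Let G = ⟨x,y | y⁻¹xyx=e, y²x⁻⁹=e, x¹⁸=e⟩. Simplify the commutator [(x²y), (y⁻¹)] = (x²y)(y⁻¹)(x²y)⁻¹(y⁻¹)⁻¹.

[(x²y), (y⁻¹)] = (x²y)·(y⁻¹)·(x²y)⁻¹·(y⁻¹)⁻¹.
  (x²y) · (y⁻¹) = x²
  (x²) · (x²y⁻¹) = x⁴y⁻¹
  (x⁴y⁻¹) · y = x⁴

Answer: x⁴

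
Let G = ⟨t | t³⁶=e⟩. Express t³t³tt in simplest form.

Multiply left to right, reducing at each step:
  (t³) · t³ = t⁶
  (t⁶) · t = t⁷
  (t⁷) · t = t⁸

Answer: t⁸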